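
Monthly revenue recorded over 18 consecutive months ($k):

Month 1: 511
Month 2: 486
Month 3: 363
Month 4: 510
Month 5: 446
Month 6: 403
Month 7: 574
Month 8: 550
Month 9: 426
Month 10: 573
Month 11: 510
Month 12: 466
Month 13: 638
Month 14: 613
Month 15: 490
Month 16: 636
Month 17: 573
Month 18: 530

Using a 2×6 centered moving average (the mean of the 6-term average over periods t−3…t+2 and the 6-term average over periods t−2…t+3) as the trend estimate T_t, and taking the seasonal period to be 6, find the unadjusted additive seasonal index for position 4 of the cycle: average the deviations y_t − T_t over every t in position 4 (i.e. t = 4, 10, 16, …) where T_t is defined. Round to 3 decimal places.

51.375

Season position 4 occurs at t = 4, 10 (where T_t is defined).
t=4: T_4 = 458.41667; y_4 − T_4 = 510 − 458.41667 = 51.58333
t=10: T_10 = 521.83333; y_10 − T_10 = 573 − 521.83333 = 51.16667
Mean deviation: (51.58333 + 51.16667) / 2 = 51.375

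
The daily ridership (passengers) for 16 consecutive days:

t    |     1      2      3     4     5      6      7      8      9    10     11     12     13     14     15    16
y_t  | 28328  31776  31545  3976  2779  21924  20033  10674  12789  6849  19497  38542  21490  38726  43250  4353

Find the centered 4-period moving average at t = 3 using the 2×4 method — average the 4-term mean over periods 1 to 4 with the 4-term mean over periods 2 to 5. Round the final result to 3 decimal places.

20712.625

Sum over 1–4: 28328 + 31776 + 31545 + 3976 = 95625
Sum over 2–5: 31776 + 31545 + 3976 + 2779 = 70076
CMA at t=3 = (95625 + 70076) / (2·4) = 165701 / 8 = 20712.625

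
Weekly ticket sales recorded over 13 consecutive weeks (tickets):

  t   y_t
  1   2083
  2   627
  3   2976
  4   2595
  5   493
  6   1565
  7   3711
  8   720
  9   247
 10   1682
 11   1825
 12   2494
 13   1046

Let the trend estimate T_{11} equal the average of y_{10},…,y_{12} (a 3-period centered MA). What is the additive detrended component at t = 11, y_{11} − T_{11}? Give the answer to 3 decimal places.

-175.333

Trend T_11 = (1682 + 1825 + 2494) / 3 = 6001/3 = 2000.33333
Detrended value: 1825 − 2000.33333 = -175.333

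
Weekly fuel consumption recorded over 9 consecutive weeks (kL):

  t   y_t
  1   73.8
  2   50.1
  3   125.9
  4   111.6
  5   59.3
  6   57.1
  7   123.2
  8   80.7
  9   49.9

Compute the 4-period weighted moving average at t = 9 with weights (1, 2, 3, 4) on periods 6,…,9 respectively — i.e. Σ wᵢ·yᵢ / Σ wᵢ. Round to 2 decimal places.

Weighted sum: 1·57.1 + 2·123.2 + 3·80.7 + 4·49.9 = 57.1 + 246.4 + 242.1 + 199.6 = 745.2
Weight total: 1 + 2 + 3 + 4 = 10
WMA = 745.2 / 10 = 74.52

74.52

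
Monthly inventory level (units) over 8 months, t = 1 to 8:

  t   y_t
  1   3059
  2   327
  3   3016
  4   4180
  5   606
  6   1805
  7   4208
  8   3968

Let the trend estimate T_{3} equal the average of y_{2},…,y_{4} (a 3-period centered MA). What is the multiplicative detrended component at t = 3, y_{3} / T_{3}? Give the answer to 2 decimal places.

Trend T_3 = (327 + 3016 + 4180) / 3 = 7523/3 = 2507.6667
Ratio to trend: 3016 / 2507.6667 = 1.20

1.20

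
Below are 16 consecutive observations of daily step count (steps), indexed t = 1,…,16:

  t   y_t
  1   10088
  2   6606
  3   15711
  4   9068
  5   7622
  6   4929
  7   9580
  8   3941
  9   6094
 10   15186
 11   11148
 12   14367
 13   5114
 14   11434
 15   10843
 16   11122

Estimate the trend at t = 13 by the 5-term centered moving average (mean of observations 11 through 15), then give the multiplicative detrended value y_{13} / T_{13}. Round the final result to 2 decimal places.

0.48

Trend T_13 = (11148 + 14367 + 5114 + 11434 + 10843) / 5 = 52906/5 = 10581.2000
Ratio to trend: 5114 / 10581.2000 = 0.48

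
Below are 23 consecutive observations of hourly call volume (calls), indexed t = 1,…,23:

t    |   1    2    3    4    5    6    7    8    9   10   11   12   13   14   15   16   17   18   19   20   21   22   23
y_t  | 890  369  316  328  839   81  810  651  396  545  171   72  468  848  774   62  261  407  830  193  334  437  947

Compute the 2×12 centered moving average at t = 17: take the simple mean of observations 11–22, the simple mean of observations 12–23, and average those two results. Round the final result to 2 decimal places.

437.08

Sum over 11–22: 171 + 72 + 468 + 848 + 774 + 62 + 261 + 407 + 830 + 193 + 334 + 437 = 4857
Sum over 12–23: 72 + 468 + 848 + 774 + 62 + 261 + 407 + 830 + 193 + 334 + 437 + 947 = 5633
CMA at t=17 = (4857 + 5633) / (2·12) = 10490 / 24 = 437.08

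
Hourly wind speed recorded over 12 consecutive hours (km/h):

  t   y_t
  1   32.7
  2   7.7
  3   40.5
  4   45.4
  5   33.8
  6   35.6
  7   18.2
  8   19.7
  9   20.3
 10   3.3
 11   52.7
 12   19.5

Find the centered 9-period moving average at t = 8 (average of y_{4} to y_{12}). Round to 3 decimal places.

Sum of periods 4–12: 45.4 + 33.8 + 35.6 + 18.2 + 19.7 + 20.3 + 3.3 + 52.7 + 19.5 = 248.5
Divide by 9: 248.5 / 9 = 27.611

27.611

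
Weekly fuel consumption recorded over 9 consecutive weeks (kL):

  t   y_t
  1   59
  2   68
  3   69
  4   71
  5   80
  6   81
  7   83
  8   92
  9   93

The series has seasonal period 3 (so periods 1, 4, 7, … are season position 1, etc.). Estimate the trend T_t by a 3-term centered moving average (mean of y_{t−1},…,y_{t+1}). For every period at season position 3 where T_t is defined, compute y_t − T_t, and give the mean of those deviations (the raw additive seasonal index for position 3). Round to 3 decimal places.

Season position 3 occurs at t = 3, 6 (where T_t is defined).
t=3: T_3 = 69.33333; y_3 − T_3 = 69 − 69.33333 = -0.33333
t=6: T_6 = 81.33333; y_6 − T_6 = 81 − 81.33333 = -0.33333
Mean deviation: (-0.33333 + -0.33333) / 2 = -0.333

-0.333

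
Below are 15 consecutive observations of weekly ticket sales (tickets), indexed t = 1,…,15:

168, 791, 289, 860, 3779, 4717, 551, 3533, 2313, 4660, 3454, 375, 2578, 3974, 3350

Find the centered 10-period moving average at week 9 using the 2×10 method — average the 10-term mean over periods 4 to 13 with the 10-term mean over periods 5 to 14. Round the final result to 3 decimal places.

Sum over 4–13: 860 + 3779 + 4717 + 551 + 3533 + 2313 + 4660 + 3454 + 375 + 2578 = 26820
Sum over 5–14: 3779 + 4717 + 551 + 3533 + 2313 + 4660 + 3454 + 375 + 2578 + 3974 = 29934
CMA at t=9 = (26820 + 29934) / (2·10) = 56754 / 20 = 2837.700

2837.700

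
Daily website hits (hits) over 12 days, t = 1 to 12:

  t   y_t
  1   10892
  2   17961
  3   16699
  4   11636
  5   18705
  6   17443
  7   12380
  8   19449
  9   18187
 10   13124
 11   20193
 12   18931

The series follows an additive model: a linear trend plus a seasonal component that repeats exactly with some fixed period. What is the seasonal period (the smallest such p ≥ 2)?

First differences y_{t+1} − y_t: 7069, -1262, -5063, 7069, -1262, -5063, 7069, -1262, …
The difference pattern repeats every 3 terms and not for any smaller step, so p = 3.

3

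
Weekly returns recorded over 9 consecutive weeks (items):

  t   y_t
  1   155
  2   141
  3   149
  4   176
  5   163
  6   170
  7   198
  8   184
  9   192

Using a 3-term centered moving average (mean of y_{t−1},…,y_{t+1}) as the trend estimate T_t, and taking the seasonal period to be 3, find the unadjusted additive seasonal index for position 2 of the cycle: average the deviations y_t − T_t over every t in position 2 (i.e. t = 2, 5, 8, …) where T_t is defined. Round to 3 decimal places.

-7.111

Season position 2 occurs at t = 2, 5, 8 (where T_t is defined).
t=2: T_2 = 148.33333; y_2 − T_2 = 141 − 148.33333 = -7.33333
t=5: T_5 = 169.66667; y_5 − T_5 = 163 − 169.66667 = -6.66667
t=8: T_8 = 191.33333; y_8 − T_8 = 184 − 191.33333 = -7.33333
Mean deviation: (-7.33333 + -6.66667 + -7.33333) / 3 = -7.111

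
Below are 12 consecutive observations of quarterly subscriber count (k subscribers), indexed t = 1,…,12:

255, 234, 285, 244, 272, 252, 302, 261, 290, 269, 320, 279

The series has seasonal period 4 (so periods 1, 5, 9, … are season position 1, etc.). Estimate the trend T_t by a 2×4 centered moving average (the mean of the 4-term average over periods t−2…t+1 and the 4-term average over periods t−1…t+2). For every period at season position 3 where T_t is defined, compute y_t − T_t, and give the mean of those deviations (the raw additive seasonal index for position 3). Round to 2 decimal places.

Season position 3 occurs at t = 3, 7 (where T_t is defined).
t=3: T_3 = 256.6250; y_3 − T_3 = 285 − 256.6250 = 28.3750
t=7: T_7 = 274.0000; y_7 − T_7 = 302 − 274.0000 = 28.0000
Mean deviation: (28.3750 + 28.0000) / 2 = 28.19

28.19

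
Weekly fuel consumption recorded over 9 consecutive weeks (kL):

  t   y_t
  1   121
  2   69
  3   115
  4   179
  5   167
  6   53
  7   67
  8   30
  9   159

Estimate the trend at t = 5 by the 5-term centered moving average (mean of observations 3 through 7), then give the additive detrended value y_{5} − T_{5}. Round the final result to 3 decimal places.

Trend T_5 = (115 + 179 + 167 + 53 + 67) / 5 = 581/5 = 116.20000
Detrended value: 167 − 116.20000 = 50.800

50.800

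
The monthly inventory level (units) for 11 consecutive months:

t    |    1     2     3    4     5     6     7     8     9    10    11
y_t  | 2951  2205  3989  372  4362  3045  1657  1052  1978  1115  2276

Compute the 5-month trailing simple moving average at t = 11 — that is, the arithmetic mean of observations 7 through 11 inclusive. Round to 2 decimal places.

1615.60

Sum of periods 7–11: 1657 + 1052 + 1978 + 1115 + 2276 = 8078
Divide by 5: 8078 / 5 = 1615.60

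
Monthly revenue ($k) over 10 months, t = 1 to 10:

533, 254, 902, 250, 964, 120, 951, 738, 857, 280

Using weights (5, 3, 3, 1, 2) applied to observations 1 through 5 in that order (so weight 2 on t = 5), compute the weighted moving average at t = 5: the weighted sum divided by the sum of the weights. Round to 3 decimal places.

Weighted sum: 5·533 + 3·254 + 3·902 + 1·250 + 2·964 = 2665 + 762 + 2706 + 250 + 1928 = 8311
Weight total: 5 + 3 + 3 + 1 + 2 = 14
WMA = 8311 / 14 = 593.643

593.643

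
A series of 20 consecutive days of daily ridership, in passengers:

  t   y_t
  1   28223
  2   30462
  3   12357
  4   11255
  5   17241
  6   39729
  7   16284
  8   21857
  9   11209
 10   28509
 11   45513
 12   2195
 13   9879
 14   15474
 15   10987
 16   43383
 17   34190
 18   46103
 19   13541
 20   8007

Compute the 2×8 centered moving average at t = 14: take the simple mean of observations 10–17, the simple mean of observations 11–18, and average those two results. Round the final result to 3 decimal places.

24865.875

Sum over 10–17: 28509 + 45513 + 2195 + 9879 + 15474 + 10987 + 43383 + 34190 = 190130
Sum over 11–18: 45513 + 2195 + 9879 + 15474 + 10987 + 43383 + 34190 + 46103 = 207724
CMA at t=14 = (190130 + 207724) / (2·8) = 397854 / 16 = 24865.875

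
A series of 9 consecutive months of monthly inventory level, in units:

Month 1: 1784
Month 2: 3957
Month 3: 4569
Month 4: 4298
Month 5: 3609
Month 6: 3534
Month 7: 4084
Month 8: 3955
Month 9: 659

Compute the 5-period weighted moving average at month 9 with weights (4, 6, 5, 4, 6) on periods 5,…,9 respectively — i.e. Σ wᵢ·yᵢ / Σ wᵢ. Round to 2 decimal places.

Weighted sum: 4·3609 + 6·3534 + 5·4084 + 4·3955 + 6·659 = 14436 + 21204 + 20420 + 15820 + 3954 = 75834
Weight total: 4 + 6 + 5 + 4 + 6 = 25
WMA = 75834 / 25 = 3033.36

3033.36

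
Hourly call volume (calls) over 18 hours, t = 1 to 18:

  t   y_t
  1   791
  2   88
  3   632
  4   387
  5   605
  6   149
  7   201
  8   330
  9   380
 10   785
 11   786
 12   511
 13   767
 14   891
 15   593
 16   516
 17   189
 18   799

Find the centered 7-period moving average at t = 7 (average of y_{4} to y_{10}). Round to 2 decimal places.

405.29

Sum of periods 4–10: 387 + 605 + 149 + 201 + 330 + 380 + 785 = 2837
Divide by 7: 2837 / 7 = 405.29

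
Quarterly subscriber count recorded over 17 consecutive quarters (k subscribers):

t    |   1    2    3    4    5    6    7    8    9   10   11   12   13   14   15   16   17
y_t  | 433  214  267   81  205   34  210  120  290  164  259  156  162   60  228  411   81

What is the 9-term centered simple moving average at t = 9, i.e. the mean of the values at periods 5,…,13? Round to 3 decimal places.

Sum of periods 5–13: 205 + 34 + 210 + 120 + 290 + 164 + 259 + 156 + 162 = 1600
Divide by 9: 1600 / 9 = 177.778

177.778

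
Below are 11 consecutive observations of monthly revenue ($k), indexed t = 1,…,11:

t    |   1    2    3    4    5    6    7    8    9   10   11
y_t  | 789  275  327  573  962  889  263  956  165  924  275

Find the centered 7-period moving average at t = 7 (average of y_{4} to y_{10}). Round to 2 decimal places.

676.00

Sum of periods 4–10: 573 + 962 + 889 + 263 + 956 + 165 + 924 = 4732
Divide by 7: 4732 / 7 = 676.00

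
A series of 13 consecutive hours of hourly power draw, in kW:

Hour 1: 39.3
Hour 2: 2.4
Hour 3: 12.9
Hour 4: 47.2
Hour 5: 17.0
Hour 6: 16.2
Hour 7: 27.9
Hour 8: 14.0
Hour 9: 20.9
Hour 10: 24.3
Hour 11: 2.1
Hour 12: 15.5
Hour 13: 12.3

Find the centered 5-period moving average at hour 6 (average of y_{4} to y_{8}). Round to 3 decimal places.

24.460

Sum of periods 4–8: 47.2 + 17.0 + 16.2 + 27.9 + 14.0 = 122.3
Divide by 5: 122.3 / 5 = 24.460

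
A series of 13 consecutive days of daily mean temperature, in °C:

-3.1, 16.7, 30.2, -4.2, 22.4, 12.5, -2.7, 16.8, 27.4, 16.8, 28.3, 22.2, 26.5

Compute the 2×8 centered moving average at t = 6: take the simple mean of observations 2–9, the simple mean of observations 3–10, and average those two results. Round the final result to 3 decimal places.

14.894

Sum over 2–9: 16.7 + 30.2 + (-4.2) + 22.4 + 12.5 + (-2.7) + 16.8 + 27.4 = 119.1
Sum over 3–10: 30.2 + (-4.2) + 22.4 + 12.5 + (-2.7) + 16.8 + 27.4 + 16.8 = 119.2
CMA at t=6 = (119.1 + 119.2) / (2·8) = 238.3 / 16 = 14.894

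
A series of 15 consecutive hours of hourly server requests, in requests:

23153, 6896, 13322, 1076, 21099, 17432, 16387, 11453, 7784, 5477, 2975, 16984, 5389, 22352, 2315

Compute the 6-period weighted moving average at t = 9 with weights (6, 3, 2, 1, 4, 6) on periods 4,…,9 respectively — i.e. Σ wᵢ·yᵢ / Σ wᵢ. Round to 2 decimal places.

9705.45

Weighted sum: 6·1076 + 3·21099 + 2·17432 + 1·16387 + 4·11453 + 6·7784 = 6456 + 63297 + 34864 + 16387 + 45812 + 46704 = 213520
Weight total: 6 + 3 + 2 + 1 + 4 + 6 = 22
WMA = 213520 / 22 = 9705.45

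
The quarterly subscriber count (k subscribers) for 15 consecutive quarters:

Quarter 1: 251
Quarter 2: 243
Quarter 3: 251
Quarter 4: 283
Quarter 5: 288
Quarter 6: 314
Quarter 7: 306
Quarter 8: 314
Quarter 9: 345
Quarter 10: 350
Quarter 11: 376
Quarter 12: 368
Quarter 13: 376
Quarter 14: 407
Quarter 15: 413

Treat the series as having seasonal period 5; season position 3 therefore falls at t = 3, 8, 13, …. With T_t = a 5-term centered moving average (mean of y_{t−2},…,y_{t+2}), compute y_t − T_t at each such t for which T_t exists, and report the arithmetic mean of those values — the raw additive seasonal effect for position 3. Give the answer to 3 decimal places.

-12.000

Season position 3 occurs at t = 3, 8, 13 (where T_t is defined).
t=3: T_3 = 263.20000; y_3 − T_3 = 251 − 263.20000 = -12.20000
t=8: T_8 = 325.80000; y_8 − T_8 = 314 − 325.80000 = -11.80000
t=13: T_13 = 388.00000; y_13 − T_13 = 376 − 388.00000 = -12.00000
Mean deviation: (-12.20000 + -11.80000 + -12.00000) / 3 = -12.000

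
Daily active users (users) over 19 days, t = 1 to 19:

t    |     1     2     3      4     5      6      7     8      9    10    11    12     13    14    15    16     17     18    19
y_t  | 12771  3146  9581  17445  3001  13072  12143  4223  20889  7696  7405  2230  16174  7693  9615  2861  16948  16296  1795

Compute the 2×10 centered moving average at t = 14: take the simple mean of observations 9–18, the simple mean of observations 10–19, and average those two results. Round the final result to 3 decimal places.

Sum over 9–18: 20889 + 7696 + 7405 + 2230 + 16174 + 7693 + 9615 + 2861 + 16948 + 16296 = 107807
Sum over 10–19: 7696 + 7405 + 2230 + 16174 + 7693 + 9615 + 2861 + 16948 + 16296 + 1795 = 88713
CMA at t=14 = (107807 + 88713) / (2·10) = 196520 / 20 = 9826.000

9826.000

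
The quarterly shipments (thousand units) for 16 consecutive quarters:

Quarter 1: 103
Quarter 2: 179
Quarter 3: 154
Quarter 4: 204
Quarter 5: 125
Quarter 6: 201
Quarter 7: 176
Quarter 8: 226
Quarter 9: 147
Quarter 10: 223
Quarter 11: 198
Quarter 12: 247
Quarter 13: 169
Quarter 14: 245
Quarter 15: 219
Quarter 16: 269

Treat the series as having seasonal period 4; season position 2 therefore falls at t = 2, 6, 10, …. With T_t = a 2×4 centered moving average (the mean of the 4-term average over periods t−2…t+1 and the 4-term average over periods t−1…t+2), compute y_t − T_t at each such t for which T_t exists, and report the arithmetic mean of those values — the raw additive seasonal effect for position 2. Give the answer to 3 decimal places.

21.958

Season position 2 occurs at t = 6, 10, 14 (where T_t is defined).
t=6: T_6 = 179.25000; y_6 − T_6 = 201 − 179.25000 = 21.75000
t=10: T_10 = 201.12500; y_10 − T_10 = 223 − 201.12500 = 21.87500
t=14: T_14 = 222.75000; y_14 − T_14 = 245 − 222.75000 = 22.25000
Mean deviation: (21.75000 + 21.87500 + 22.25000) / 3 = 21.958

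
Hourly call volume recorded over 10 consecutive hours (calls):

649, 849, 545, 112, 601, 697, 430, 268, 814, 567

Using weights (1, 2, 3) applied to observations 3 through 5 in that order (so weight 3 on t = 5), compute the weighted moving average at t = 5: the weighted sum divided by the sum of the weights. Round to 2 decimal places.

428.67

Weighted sum: 1·545 + 2·112 + 3·601 = 545 + 224 + 1803 = 2572
Weight total: 1 + 2 + 3 = 6
WMA = 2572 / 6 = 428.67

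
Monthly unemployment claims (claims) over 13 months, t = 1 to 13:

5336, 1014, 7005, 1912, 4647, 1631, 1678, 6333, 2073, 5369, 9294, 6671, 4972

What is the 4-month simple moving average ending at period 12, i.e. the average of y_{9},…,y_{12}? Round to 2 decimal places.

Sum of periods 9–12: 2073 + 5369 + 9294 + 6671 = 23407
Divide by 4: 23407 / 4 = 5851.75

5851.75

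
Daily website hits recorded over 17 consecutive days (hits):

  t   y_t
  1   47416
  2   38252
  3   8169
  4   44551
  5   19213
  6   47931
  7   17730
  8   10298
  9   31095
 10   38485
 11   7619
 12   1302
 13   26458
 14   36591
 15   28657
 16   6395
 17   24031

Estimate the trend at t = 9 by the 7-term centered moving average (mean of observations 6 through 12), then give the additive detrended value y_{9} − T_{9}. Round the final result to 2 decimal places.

Trend T_9 = (47931 + 17730 + 10298 + 31095 + 38485 + 7619 + 1302) / 7 = 154460/7 = 22065.7143
Detrended value: 31095 − 22065.7143 = 9029.29

9029.29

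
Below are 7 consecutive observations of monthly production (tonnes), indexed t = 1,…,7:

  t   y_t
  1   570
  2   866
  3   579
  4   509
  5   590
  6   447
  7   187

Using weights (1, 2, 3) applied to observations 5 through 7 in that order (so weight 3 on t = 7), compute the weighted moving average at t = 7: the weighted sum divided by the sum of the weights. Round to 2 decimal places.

Weighted sum: 1·590 + 2·447 + 3·187 = 590 + 894 + 561 = 2045
Weight total: 1 + 2 + 3 = 6
WMA = 2045 / 6 = 340.83

340.83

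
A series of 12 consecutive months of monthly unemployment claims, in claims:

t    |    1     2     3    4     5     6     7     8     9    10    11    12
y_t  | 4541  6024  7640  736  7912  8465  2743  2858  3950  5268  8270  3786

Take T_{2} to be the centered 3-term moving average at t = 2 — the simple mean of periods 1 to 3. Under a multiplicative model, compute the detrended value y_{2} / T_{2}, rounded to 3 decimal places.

Trend T_2 = (4541 + 6024 + 7640) / 3 = 18205/3 = 6068.33333
Ratio to trend: 6024 / 6068.33333 = 0.993

0.993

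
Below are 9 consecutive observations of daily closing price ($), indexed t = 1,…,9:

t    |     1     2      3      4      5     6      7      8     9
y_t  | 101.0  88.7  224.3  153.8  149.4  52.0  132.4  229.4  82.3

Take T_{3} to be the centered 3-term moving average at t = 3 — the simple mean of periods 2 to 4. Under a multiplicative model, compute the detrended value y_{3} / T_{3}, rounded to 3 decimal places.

1.442

Trend T_3 = (88.7 + 224.3 + 153.8) / 3 = 466.8/3 = 155.60000
Ratio to trend: 224.3 / 155.60000 = 1.442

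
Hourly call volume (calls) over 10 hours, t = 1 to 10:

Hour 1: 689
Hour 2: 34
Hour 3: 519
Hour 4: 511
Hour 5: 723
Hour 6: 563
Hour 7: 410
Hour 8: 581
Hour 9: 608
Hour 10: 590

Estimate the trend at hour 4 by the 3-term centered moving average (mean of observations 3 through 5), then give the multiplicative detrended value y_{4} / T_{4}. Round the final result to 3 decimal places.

Trend T_4 = (519 + 511 + 723) / 3 = 1753/3 = 584.33333
Ratio to trend: 511 / 584.33333 = 0.875

0.875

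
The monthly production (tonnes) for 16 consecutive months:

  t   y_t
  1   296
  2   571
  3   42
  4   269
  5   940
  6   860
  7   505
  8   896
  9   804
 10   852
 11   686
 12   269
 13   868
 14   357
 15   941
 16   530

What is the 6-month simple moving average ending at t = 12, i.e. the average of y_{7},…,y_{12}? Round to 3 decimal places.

Sum of periods 7–12: 505 + 896 + 804 + 852 + 686 + 269 = 4012
Divide by 6: 4012 / 6 = 668.667

668.667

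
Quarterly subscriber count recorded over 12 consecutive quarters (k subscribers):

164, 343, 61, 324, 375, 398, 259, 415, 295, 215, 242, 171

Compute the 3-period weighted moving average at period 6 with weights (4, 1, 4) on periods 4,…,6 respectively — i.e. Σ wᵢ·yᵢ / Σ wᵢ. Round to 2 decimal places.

Weighted sum: 4·324 + 1·375 + 4·398 = 1296 + 375 + 1592 = 3263
Weight total: 4 + 1 + 4 = 9
WMA = 3263 / 9 = 362.56

362.56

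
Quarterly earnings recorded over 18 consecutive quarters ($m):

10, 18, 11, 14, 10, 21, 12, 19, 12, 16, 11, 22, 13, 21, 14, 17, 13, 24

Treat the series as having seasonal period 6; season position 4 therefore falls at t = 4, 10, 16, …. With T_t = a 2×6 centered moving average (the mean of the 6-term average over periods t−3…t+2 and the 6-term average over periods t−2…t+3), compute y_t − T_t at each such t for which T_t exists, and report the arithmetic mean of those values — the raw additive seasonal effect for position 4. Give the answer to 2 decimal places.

0.21

Season position 4 occurs at t = 4, 10 (where T_t is defined).
t=4: T_4 = 14.1667; y_4 − T_4 = 14 − 14.1667 = -0.1667
t=10: T_10 = 15.4167; y_10 − T_10 = 16 − 15.4167 = 0.5833
Mean deviation: (-0.1667 + 0.5833) / 2 = 0.21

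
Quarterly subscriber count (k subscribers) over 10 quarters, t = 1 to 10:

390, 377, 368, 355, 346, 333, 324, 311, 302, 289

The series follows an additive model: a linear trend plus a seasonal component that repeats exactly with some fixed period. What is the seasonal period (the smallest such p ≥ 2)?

First differences y_{t+1} − y_t: -13, -9, -13, -9, -13, -9, …
The difference pattern repeats every 2 terms and not for any smaller step, so p = 2.

2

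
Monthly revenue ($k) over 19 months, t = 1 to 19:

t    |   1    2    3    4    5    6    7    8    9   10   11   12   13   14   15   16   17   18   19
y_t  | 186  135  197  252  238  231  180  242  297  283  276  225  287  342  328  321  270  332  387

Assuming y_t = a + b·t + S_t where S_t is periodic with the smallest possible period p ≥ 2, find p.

First differences y_{t+1} − y_t: -51, 62, 55, -14, -7, -51, 62, 55, -14, -7, -51, 62, …
The difference pattern repeats every 5 terms and not for any smaller step, so p = 5.

5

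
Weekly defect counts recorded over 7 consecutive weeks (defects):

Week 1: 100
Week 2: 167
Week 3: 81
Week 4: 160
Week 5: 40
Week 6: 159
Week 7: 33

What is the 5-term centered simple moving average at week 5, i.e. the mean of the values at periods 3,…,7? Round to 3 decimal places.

94.600

Sum of periods 3–7: 81 + 160 + 40 + 159 + 33 = 473
Divide by 5: 473 / 5 = 94.600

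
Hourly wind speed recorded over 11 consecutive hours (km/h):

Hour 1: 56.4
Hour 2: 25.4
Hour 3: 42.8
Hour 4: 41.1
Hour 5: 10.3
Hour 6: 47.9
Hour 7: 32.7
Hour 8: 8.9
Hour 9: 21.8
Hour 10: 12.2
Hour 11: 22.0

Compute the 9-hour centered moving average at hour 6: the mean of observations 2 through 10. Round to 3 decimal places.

27.011

Sum of periods 2–10: 25.4 + 42.8 + 41.1 + 10.3 + 47.9 + 32.7 + 8.9 + 21.8 + 12.2 = 243.1
Divide by 9: 243.1 / 9 = 27.011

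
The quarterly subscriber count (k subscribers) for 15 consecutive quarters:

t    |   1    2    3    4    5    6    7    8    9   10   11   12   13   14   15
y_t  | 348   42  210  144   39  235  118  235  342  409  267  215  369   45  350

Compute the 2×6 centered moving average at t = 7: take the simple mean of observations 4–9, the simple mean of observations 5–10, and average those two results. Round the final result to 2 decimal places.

207.58

Sum over 4–9: 144 + 39 + 235 + 118 + 235 + 342 = 1113
Sum over 5–10: 39 + 235 + 118 + 235 + 342 + 409 = 1378
CMA at t=7 = (1113 + 1378) / (2·6) = 2491 / 12 = 207.58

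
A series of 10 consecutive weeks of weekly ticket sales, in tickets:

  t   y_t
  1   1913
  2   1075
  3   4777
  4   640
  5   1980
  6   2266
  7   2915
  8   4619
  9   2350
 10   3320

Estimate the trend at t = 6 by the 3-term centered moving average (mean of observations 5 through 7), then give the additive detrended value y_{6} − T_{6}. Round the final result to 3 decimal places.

-121.000

Trend T_6 = (1980 + 2266 + 2915) / 3 = 7161/3 = 2387.00000
Detrended value: 2266 − 2387.00000 = -121.000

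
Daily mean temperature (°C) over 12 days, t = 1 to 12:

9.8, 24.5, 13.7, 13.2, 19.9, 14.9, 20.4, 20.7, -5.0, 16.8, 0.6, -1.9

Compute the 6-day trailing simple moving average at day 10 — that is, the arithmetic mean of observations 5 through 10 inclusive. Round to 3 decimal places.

Sum of periods 5–10: 19.9 + 14.9 + 20.4 + 20.7 + (-5.0) + 16.8 = 87.7
Divide by 6: 87.7 / 6 = 14.617

14.617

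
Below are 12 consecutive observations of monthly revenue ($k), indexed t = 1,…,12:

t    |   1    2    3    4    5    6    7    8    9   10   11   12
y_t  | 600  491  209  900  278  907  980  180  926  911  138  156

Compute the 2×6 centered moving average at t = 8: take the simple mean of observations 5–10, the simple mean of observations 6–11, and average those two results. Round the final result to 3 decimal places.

685.333

Sum over 5–10: 278 + 907 + 980 + 180 + 926 + 911 = 4182
Sum over 6–11: 907 + 980 + 180 + 926 + 911 + 138 = 4042
CMA at t=8 = (4182 + 4042) / (2·6) = 8224 / 12 = 685.333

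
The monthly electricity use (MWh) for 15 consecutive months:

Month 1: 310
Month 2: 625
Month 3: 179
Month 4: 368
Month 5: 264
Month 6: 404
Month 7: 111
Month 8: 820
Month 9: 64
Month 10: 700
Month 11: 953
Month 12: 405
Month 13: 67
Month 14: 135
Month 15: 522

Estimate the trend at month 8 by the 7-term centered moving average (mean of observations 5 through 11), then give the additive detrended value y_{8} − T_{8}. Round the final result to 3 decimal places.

Trend T_8 = (264 + 404 + 111 + 820 + 64 + 700 + 953) / 7 = 3316/7 = 473.71429
Detrended value: 820 − 473.71429 = 346.286

346.286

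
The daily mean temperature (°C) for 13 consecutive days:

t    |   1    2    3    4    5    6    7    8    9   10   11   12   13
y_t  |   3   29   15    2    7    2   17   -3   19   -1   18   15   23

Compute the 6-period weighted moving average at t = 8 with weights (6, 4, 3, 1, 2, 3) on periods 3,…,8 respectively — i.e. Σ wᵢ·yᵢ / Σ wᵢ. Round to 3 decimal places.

7.684

Weighted sum: 6·15 + 4·2 + 3·7 + 1·2 + 2·17 + 3·-3 = 90 + 8 + 21 + 2 + 34 + -9 = 146
Weight total: 6 + 4 + 3 + 1 + 2 + 3 = 19
WMA = 146 / 19 = 7.684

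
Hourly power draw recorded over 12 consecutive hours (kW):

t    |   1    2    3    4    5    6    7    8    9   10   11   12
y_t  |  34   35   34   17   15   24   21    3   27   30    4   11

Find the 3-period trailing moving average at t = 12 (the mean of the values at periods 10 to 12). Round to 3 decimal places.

Sum of periods 10–12: 30 + 4 + 11 = 45
Divide by 3: 45 / 3 = 15.000

15.000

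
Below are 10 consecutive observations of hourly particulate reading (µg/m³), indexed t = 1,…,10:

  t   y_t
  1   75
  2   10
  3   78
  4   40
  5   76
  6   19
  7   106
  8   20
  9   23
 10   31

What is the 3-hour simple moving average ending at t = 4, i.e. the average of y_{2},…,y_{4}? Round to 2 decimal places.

Sum of periods 2–4: 10 + 78 + 40 = 128
Divide by 3: 128 / 3 = 42.67

42.67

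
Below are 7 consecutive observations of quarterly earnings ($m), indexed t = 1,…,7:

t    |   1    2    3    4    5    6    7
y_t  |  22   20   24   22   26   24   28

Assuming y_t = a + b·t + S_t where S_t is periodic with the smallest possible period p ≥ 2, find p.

2

First differences y_{t+1} − y_t: -2, 4, -2, 4, -2, 4, …
The difference pattern repeats every 2 terms and not for any smaller step, so p = 2.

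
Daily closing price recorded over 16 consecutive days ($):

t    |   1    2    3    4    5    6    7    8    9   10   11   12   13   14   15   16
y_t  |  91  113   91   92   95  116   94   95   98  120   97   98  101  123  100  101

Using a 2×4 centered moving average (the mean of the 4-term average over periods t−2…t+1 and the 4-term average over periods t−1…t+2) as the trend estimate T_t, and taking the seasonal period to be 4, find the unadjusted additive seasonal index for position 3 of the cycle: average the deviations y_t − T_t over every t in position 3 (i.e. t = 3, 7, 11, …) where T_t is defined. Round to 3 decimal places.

-6.417

Season position 3 occurs at t = 3, 7, 11 (where T_t is defined).
t=3: T_3 = 97.25000; y_3 − T_3 = 91 − 97.25000 = -6.25000
t=7: T_7 = 100.37500; y_7 − T_7 = 94 − 100.37500 = -6.37500
t=11: T_11 = 103.62500; y_11 − T_11 = 97 − 103.62500 = -6.62500
Mean deviation: (-6.25000 + -6.37500 + -6.62500) / 3 = -6.417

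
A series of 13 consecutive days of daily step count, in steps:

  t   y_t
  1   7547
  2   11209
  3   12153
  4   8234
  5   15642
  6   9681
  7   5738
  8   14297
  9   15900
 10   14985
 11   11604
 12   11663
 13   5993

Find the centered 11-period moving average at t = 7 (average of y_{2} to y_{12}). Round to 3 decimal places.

11918.727

Sum of periods 2–12: 11209 + 12153 + 8234 + 15642 + 9681 + 5738 + 14297 + 15900 + 14985 + 11604 + 11663 = 131106
Divide by 11: 131106 / 11 = 11918.727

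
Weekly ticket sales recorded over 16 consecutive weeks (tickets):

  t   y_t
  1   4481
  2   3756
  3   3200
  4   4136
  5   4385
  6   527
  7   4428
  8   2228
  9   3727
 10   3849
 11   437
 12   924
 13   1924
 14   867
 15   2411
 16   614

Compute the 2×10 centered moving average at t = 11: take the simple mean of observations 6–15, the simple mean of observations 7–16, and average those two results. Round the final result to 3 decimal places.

2136.550

Sum over 6–15: 527 + 4428 + 2228 + 3727 + 3849 + 437 + 924 + 1924 + 867 + 2411 = 21322
Sum over 7–16: 4428 + 2228 + 3727 + 3849 + 437 + 924 + 1924 + 867 + 2411 + 614 = 21409
CMA at t=11 = (21322 + 21409) / (2·10) = 42731 / 20 = 2136.550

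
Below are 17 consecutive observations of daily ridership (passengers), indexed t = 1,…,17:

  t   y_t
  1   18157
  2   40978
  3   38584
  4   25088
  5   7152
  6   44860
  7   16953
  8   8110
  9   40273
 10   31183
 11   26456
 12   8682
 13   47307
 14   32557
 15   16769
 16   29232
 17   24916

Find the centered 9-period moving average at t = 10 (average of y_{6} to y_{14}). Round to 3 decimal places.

Sum of periods 6–14: 44860 + 16953 + 8110 + 40273 + 31183 + 26456 + 8682 + 47307 + 32557 = 256381
Divide by 9: 256381 / 9 = 28486.778

28486.778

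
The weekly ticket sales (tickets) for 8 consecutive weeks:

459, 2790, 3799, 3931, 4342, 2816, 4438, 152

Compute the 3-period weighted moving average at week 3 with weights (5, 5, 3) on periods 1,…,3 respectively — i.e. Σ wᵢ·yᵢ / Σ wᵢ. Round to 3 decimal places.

2126.308

Weighted sum: 5·459 + 5·2790 + 3·3799 = 2295 + 13950 + 11397 = 27642
Weight total: 5 + 5 + 3 = 13
WMA = 27642 / 13 = 2126.308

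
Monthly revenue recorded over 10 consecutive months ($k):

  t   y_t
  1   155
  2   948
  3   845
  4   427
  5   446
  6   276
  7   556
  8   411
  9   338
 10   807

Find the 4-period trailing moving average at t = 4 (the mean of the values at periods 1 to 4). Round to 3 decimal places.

593.750

Sum of periods 1–4: 155 + 948 + 845 + 427 = 2375
Divide by 4: 2375 / 4 = 593.750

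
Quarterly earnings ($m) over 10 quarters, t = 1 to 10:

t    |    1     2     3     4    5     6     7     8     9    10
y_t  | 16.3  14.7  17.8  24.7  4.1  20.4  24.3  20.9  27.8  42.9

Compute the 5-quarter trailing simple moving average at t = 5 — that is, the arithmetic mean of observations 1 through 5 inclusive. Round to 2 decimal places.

Sum of periods 1–5: 16.3 + 14.7 + 17.8 + 24.7 + 4.1 = 77.6
Divide by 5: 77.6 / 5 = 15.52

15.52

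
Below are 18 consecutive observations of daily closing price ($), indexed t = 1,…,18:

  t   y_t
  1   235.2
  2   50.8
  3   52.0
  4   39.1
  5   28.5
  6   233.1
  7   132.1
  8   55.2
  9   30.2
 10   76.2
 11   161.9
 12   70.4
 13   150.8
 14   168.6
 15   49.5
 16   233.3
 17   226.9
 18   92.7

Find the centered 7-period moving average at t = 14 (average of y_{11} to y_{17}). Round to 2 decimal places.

151.63

Sum of periods 11–17: 161.9 + 70.4 + 150.8 + 168.6 + 49.5 + 233.3 + 226.9 = 1061.4
Divide by 7: 1061.4 / 7 = 151.63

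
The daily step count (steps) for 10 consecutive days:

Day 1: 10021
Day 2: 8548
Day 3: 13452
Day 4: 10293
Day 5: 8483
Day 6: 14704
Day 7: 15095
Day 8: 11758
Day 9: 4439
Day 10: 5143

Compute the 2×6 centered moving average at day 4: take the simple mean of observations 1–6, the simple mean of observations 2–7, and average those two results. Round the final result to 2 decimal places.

11339.67

Sum over 1–6: 10021 + 8548 + 13452 + 10293 + 8483 + 14704 = 65501
Sum over 2–7: 8548 + 13452 + 10293 + 8483 + 14704 + 15095 = 70575
CMA at t=4 = (65501 + 70575) / (2·6) = 136076 / 12 = 11339.67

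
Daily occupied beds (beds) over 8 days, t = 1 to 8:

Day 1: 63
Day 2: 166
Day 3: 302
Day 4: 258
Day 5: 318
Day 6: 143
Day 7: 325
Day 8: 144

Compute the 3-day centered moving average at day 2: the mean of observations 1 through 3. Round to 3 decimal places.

Sum of periods 1–3: 63 + 166 + 302 = 531
Divide by 3: 531 / 3 = 177.000

177.000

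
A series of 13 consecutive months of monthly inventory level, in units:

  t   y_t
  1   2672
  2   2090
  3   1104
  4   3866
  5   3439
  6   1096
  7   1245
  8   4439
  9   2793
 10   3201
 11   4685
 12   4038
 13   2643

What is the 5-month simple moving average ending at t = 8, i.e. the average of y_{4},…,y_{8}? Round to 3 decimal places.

Sum of periods 4–8: 3866 + 3439 + 1096 + 1245 + 4439 = 14085
Divide by 5: 14085 / 5 = 2817.000

2817.000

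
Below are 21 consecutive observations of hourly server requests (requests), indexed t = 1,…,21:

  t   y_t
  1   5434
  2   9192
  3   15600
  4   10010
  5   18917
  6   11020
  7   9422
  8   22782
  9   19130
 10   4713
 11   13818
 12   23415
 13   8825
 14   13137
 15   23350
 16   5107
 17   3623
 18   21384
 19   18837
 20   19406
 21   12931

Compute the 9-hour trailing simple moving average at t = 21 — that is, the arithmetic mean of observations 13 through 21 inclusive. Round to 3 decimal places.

14066.667

Sum of periods 13–21: 8825 + 13137 + 23350 + 5107 + 3623 + 21384 + 18837 + 19406 + 12931 = 126600
Divide by 9: 126600 / 9 = 14066.667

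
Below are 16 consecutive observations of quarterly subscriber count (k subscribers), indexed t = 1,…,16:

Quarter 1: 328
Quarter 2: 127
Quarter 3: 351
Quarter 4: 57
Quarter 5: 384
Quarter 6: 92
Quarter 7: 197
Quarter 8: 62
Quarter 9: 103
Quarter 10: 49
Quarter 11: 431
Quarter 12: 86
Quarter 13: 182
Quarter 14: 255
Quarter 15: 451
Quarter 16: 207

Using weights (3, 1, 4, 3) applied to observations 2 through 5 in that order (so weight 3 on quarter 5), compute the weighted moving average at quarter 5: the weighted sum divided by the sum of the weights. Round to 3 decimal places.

Weighted sum: 3·127 + 1·351 + 4·57 + 3·384 = 381 + 351 + 228 + 1152 = 2112
Weight total: 3 + 1 + 4 + 3 = 11
WMA = 2112 / 11 = 192.000

192.000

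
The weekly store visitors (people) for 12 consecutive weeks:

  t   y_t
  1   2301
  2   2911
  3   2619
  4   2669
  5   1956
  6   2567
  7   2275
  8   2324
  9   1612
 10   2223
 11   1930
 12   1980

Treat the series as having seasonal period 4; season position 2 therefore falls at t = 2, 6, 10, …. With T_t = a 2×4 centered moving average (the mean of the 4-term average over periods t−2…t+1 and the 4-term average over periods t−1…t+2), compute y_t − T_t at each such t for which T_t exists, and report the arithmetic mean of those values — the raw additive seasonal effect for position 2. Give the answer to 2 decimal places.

Season position 2 occurs at t = 6, 10 (where T_t is defined).
t=6: T_6 = 2323.6250; y_6 − T_6 = 2567 − 2323.6250 = 243.3750
t=10: T_10 = 1979.2500; y_10 − T_10 = 2223 − 1979.2500 = 243.7500
Mean deviation: (243.3750 + 243.7500) / 2 = 243.56

243.56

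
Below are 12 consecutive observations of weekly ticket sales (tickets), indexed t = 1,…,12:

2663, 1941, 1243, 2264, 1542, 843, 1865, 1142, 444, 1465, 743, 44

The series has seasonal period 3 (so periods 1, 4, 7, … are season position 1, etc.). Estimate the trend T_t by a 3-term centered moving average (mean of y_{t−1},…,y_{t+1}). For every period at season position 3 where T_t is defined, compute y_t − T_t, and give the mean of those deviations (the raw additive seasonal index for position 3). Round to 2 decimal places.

-573.22

Season position 3 occurs at t = 3, 6, 9 (where T_t is defined).
t=3: T_3 = 1816.0000; y_3 − T_3 = 1243 − 1816.0000 = -573.0000
t=6: T_6 = 1416.6667; y_6 − T_6 = 843 − 1416.6667 = -573.6667
t=9: T_9 = 1017.0000; y_9 − T_9 = 444 − 1017.0000 = -573.0000
Mean deviation: (-573.0000 + -573.6667 + -573.0000) / 3 = -573.22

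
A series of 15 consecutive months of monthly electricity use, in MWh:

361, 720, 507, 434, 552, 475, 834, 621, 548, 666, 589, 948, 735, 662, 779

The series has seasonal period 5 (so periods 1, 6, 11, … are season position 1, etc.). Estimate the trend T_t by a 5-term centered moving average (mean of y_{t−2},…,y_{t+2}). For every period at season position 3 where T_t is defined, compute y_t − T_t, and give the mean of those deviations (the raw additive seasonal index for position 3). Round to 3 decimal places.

-7.733

Season position 3 occurs at t = 3, 8, 13 (where T_t is defined).
t=3: T_3 = 514.80000; y_3 − T_3 = 507 − 514.80000 = -7.80000
t=8: T_8 = 628.80000; y_8 − T_8 = 621 − 628.80000 = -7.80000
t=13: T_13 = 742.60000; y_13 − T_13 = 735 − 742.60000 = -7.60000
Mean deviation: (-7.80000 + -7.80000 + -7.60000) / 3 = -7.733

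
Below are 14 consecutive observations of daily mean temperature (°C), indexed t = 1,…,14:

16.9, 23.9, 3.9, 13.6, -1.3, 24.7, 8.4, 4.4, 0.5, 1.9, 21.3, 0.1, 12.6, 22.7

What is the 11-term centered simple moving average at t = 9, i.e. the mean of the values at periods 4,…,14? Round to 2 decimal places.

9.90

Sum of periods 4–14: 13.6 + (-1.3) + 24.7 + 8.4 + 4.4 + 0.5 + 1.9 + 21.3 + 0.1 + 12.6 + 22.7 = 108.9
Divide by 11: 108.9 / 11 = 9.90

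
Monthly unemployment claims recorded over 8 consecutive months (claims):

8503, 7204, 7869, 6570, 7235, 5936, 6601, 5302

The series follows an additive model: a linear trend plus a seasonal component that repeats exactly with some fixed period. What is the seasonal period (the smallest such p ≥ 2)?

First differences y_{t+1} − y_t: -1299, 665, -1299, 665, -1299, 665, …
The difference pattern repeats every 2 terms and not for any smaller step, so p = 2.

2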